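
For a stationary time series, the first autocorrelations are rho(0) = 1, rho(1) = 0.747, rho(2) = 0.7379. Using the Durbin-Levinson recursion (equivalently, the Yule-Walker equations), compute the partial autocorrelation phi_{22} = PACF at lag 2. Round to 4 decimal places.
\phi_{22} = 0.4070

The PACF at lag k is phi_{kk}, the last component of the solution
to the Yule-Walker system G_k phi = r_k where
  (G_k)_{ij} = rho(|i - j|), (r_k)_i = rho(i), i,j = 1..k.
Equivalently, Durbin-Levinson gives phi_{kk} iteratively:
  phi_{11} = rho(1)
  phi_{kk} = [rho(k) - sum_{j=1..k-1} phi_{k-1,j} rho(k-j)]
            / [1 - sum_{j=1..k-1} phi_{k-1,j} rho(j)],
  phi_{k,j} = phi_{k-1,j} - phi_{kk} phi_{k-1,k-j},  j = 1..k-1.
Step k = 1:
  phi_11 = rho(1) = 0.747.
Step k = 2:
  phi_22 = [rho(2) - phi_11 rho(1)] / [1 - phi_11 rho(1)] = [0.7379 - (0.747)(0.747)] / [1 - (0.747)(0.747)]
         = 0.179891 / 0.441991 = 0.407.
Therefore phi_{22} = 0.4070.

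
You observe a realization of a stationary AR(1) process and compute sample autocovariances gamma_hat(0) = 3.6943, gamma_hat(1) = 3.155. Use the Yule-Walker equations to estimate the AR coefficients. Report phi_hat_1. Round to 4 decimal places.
\hat\phi_{1} = 0.8540

The Yule-Walker equations for an AR(p) process read, in matrix form,
  Gamma_p phi = r_p,   with   (Gamma_p)_{ij} = gamma(|i - j|),
                       (r_p)_i = gamma(i),   i,j = 1..p.
Substitute the sample gammas (Toeplitz matrix and right-hand side of size 1):
  Gamma_p = [[3.6943]]
  r_p     = [3.155]
With p = 1 this is the single equation gamma(0) phi_1 = gamma(1):
  phi_hat_1 = gamma(1) / gamma(0) = 3.155 / 3.6943 = 0.8540.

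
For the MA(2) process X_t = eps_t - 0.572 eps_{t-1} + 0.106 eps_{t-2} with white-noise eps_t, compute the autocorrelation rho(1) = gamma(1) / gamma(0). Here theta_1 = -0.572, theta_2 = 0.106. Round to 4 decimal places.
\rho(1) = -0.4727

For an MA(q) process with theta_0 = 1, the autocovariance is
  gamma(k) = sigma^2 * sum_{i=0..q-k} theta_i * theta_{i+k},
and rho(k) = gamma(k) / gamma(0). Sigma^2 cancels.
  numerator   = (1)*(-0.572) + (-0.572)*(0.106) = -0.632632.
  denominator = (1)^2 + (-0.572)^2 + (0.106)^2 = 1.33842.
  rho(1) = -0.632632 / 1.33842 = -0.4727.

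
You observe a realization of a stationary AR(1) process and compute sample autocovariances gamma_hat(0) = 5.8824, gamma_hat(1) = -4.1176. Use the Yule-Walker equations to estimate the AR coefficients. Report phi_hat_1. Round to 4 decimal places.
\hat\phi_{1} = -0.7000

The Yule-Walker equations for an AR(p) process read, in matrix form,
  Gamma_p phi = r_p,   with   (Gamma_p)_{ij} = gamma(|i - j|),
                       (r_p)_i = gamma(i),   i,j = 1..p.
Substitute the sample gammas (Toeplitz matrix and right-hand side of size 1):
  Gamma_p = [[5.8824]]
  r_p     = [-4.1176]
With p = 1 this is the single equation gamma(0) phi_1 = gamma(1):
  phi_hat_1 = gamma(1) / gamma(0) = -4.1176 / 5.8824 = -0.7000.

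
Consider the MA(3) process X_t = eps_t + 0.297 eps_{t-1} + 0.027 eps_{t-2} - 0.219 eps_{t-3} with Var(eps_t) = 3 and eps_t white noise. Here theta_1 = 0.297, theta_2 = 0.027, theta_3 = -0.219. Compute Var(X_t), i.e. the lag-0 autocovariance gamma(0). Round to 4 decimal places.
\gamma(0) = 3.4107

For an MA(q) process X_t = eps_t + sum_i theta_i eps_{t-i} with
Var(eps_t) = sigma^2, the variance is
  gamma(0) = sigma^2 * (1 + sum_i theta_i^2).
  sum_i theta_i^2 = (0.297)^2 + (0.027)^2 + (-0.219)^2 = 0.088209 + 0.000729 + 0.047961 = 0.136899.
  gamma(0) = 3 * (1 + 0.136899) = 3 * 1.136899 = 3.410697, which rounds to 3.4107.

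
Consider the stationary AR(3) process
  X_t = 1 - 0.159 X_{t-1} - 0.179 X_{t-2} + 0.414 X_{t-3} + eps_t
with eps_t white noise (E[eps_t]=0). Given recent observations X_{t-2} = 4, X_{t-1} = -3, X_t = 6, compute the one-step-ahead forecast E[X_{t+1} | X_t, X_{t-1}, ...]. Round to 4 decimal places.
E[X_{t+1} \mid \mathcal F_t] = 2.2390

For an AR(p) model X_t = c + sum_i phi_i X_{t-i} + eps_t, the
one-step-ahead conditional mean is
  E[X_{t+1} | X_t, ...] = c + sum_i phi_i X_{t+1-i}.
Substitute known values:
  E[X_{t+1} | ...] = 1 + (-0.159) * (6) + (-0.179) * (-3) + (0.414) * (4)
                   = 2.2390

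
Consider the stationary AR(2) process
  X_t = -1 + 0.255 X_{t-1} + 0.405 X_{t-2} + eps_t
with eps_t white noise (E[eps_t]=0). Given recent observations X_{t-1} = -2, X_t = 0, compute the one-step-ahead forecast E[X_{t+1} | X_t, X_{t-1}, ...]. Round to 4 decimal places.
E[X_{t+1} \mid \mathcal F_t] = -1.8100

For an AR(p) model X_t = c + sum_i phi_i X_{t-i} + eps_t, the
one-step-ahead conditional mean is
  E[X_{t+1} | X_t, ...] = c + sum_i phi_i X_{t+1-i}.
Substitute known values:
  E[X_{t+1} | ...] = -1 + (0.255) * (0) + (0.405) * (-2)
                   = -1.8100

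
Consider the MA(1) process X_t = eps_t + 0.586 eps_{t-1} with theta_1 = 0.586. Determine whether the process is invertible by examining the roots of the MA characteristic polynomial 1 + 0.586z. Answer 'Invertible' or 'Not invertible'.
\text{Invertible}

The MA(q) characteristic polynomial is P(z) = 1 + 0.586z.
Invertibility requires all roots to lie outside the unit circle, i.e. |z| > 1 for every root.
This is linear in z: 1 + (0.586) z = 0  =>  z = -1/(0.586) = -1.706485,  |z| = 1.706485.
Moduli of all roots: 1.7065.
All moduli strictly greater than 1? Yes.
Verdict: Invertible.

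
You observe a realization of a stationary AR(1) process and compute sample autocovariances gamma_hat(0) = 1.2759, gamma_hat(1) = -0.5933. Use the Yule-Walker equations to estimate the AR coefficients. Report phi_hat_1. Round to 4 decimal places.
\hat\phi_{1} = -0.4650

The Yule-Walker equations for an AR(p) process read, in matrix form,
  Gamma_p phi = r_p,   with   (Gamma_p)_{ij} = gamma(|i - j|),
                       (r_p)_i = gamma(i),   i,j = 1..p.
Substitute the sample gammas (Toeplitz matrix and right-hand side of size 1):
  Gamma_p = [[1.2759]]
  r_p     = [-0.5933]
With p = 1 this is the single equation gamma(0) phi_1 = gamma(1):
  phi_hat_1 = gamma(1) / gamma(0) = -0.5933 / 1.2759 = -0.4650.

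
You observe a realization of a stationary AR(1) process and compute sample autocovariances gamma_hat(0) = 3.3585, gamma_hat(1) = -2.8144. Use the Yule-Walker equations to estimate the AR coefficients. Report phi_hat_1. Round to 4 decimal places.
\hat\phi_{1} = -0.8380

The Yule-Walker equations for an AR(p) process read, in matrix form,
  Gamma_p phi = r_p,   with   (Gamma_p)_{ij} = gamma(|i - j|),
                       (r_p)_i = gamma(i),   i,j = 1..p.
Substitute the sample gammas (Toeplitz matrix and right-hand side of size 1):
  Gamma_p = [[3.3585]]
  r_p     = [-2.8144]
With p = 1 this is the single equation gamma(0) phi_1 = gamma(1):
  phi_hat_1 = gamma(1) / gamma(0) = -2.8144 / 3.3585 = -0.8380.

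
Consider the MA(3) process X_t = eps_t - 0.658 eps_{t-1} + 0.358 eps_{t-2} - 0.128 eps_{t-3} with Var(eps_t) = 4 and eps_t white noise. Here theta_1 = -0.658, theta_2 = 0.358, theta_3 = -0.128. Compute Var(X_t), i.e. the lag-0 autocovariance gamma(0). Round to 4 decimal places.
\gamma(0) = 6.3100

For an MA(q) process X_t = eps_t + sum_i theta_i eps_{t-i} with
Var(eps_t) = sigma^2, the variance is
  gamma(0) = sigma^2 * (1 + sum_i theta_i^2).
  sum_i theta_i^2 = (-0.658)^2 + (0.358)^2 + (-0.128)^2 = 0.432964 + 0.128164 + 0.016384 = 0.577512.
  gamma(0) = 4 * (1 + 0.577512) = 4 * 1.577512 = 6.310048, which rounds to 6.3100.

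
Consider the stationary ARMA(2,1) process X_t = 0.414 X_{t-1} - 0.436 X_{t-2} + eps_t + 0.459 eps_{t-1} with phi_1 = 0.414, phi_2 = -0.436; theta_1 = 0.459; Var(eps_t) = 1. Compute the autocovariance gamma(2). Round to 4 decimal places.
\gamma(2) = -0.4968

Multiply the model equation by X_{t-k} and take expectations. With theta_0 = psi_0 = 1 and psi_j the MA(infinity) weights, this gives
  gamma(k) - sum_i phi_i gamma(k-i) = c_k,
  c_k = sigma^2 * sum_{j=k..q} theta_j psi_{j-k}   (c_k = 0 for k > q),
using gamma(-m) = gamma(m).
psi-weights needed (psi_j = theta_j + sum_i phi_i psi_{j-i}):
  psi_1 = theta_1 + phi_1 = 0.459 + (0.414) = 0.873
Right-hand sides:
  c_0 = sigma^2 (1 + theta_1 psi_1) = 1 * (1 + (0.459)(0.873)) = 1 * 1.400707 = 1.400707
  c_1 = sigma^2 theta_1 = 1 * (0.459) = 0.459
  c_2 = 0
Equations for k = 0, 1, 2 (AR order 2, c_2 = 0):
  (E0) gamma(0) = phi_1 gamma(1) + phi_2 gamma(2) + c_0
  (E1) gamma(1) = phi_1 gamma(0) + phi_2 gamma(1) + c_1
  (E2) gamma(2) = phi_1 gamma(1) + phi_2 gamma(0)
From (E1): gamma(1) = A gamma(0) + B with
  A = phi_1 / (1 - phi_2) = 0.414 / 1.436 = 0.288301,   B = c_1 / (1 - phi_2) = 0.459 / 1.436 = 0.319638.
Insert (E2) into (E0): gamma(0) (1 - phi_2^2) = phi_1 (1 + phi_2) gamma(1) + c_0.
  phi_1 (1 + phi_2) = (0.414)(0.564) = 0.233496,   1 - phi_2^2 = 0.809904.
Replace gamma(1) by A gamma(0) + B and collect gamma(0):
  gamma(0) [0.809904 - (0.233496)(0.288301)] = (0.233496)(0.319638) + 1.400707
  gamma(0) * 0.742587 = 1.475341
  gamma(0) = 1.475341 / 0.742587 = 1.986759.
  gamma(1) = A gamma(0) + B = (0.288301)(1.986759) + (0.319638) = 0.892422.
  gamma(2) = phi_1 gamma(1) + phi_2 gamma(0) = (0.414)(0.892422) + (-0.436)(1.986759) = -0.496764.
Therefore gamma(2) = -0.4968 (to 4 decimal places).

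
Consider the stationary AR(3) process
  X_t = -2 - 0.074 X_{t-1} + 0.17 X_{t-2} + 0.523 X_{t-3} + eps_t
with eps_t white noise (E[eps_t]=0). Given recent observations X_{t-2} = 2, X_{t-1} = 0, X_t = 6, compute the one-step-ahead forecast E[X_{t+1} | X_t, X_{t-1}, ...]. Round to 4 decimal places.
E[X_{t+1} \mid \mathcal F_t] = -1.3980

For an AR(p) model X_t = c + sum_i phi_i X_{t-i} + eps_t, the
one-step-ahead conditional mean is
  E[X_{t+1} | X_t, ...] = c + sum_i phi_i X_{t+1-i}.
Substitute known values:
  E[X_{t+1} | ...] = -2 + (-0.074) * (6) + (0.17) * (0) + (0.523) * (2)
                   = -1.3980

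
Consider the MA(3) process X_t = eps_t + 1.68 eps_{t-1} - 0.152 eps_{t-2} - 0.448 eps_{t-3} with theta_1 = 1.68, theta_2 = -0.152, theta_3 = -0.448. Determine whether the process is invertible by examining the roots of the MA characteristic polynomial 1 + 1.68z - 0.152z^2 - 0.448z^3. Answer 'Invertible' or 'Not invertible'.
\text{Not invertible}

The MA(q) characteristic polynomial is P(z) = 1 + 1.68z - 0.152z^2 - 0.448z^3.
Invertibility requires all roots to lie outside the unit circle, i.e. |z| > 1 for every root.
Degree 3: look for a simple real root z0 first, then factor out (1 - z/z0) and solve the remaining quadratic.
Testing z0 = -0.625: P(-0.625) = 1 + (1.68)(-0.625) + (-0.152)(-0.625)^2 + (-0.448)(-0.625)^3
  = 1 + (-1.05) + (-0.059375) + (0.109375) = 0.  So z_0 = -0.625 is a root, |z_0| = 0.625.
Divide out the factor (1 + 1.6 z) = (1 - z/z0) (since 1/z0 = -1.6):
  P(z) = (1 + 1.6 z)(1 + (0.08) z + (-0.28) z^2)
  [check: z-coef 0.08 - (-1.6) = 1.68; z^2-coef -0.28 - (-1.6)(0.08) = -0.152; z^3-coef -(-1.6)(-0.28) = -0.448.]
Remaining roots from the quadratic factor 1 + (0.08) z + (-0.28) z^2:
  Set 1 + (0.08) z + (-0.28) z^2 = 0, i.e. a z^2 + b z + c = 0 with a = -0.28, b = 0.08, c = 1.
  Discriminant D = b^2 - 4ac = (0.08)^2 - 4*(-0.28)*1 = 0.0064 - (-1.12) = 1.1264.
  D >= 0, so the roots are real: z = (-b +/- sqrt(D)) / (2a) = (-0.08 +/- 1.06132) / (-0.56).
    z_1 = (-0.08 + 1.06132) / (-0.56) = -1.7524,   |z_1| = 1.7524.
    z_2 = (-0.08 - 1.06132) / (-0.56) = 2.0381,   |z_2| = 2.0381.
Moduli of all roots: 0.6250, 1.7524, 2.0381.
All moduli strictly greater than 1? No.
Verdict: Not invertible.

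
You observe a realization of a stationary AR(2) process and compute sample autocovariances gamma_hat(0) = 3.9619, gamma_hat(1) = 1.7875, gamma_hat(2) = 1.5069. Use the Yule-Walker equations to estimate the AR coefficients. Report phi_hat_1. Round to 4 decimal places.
\hat\phi_{1} = 0.3510

The Yule-Walker equations for an AR(p) process read, in matrix form,
  Gamma_p phi = r_p,   with   (Gamma_p)_{ij} = gamma(|i - j|),
                       (r_p)_i = gamma(i),   i,j = 1..p.
Substitute the sample gammas (Toeplitz matrix and right-hand side of size 2):
  Gamma_p = [[3.9619, 1.7875], [1.7875, 3.9619]]
  r_p     = [1.7875, 1.5069]
Written out:
  3.9619 phi_1 + 1.7875 phi_2 = 1.7875
  1.7875 phi_1 + 3.9619 phi_2 = 1.5069
Solve by Cramer's rule:
  det = gamma(0)^2 - gamma(1)^2 = (3.9619)^2 - (1.7875)^2 = 15.69665161 - 3.19515625 = 12.50149536
  phi_hat_1 = [gamma(1) gamma(0) - gamma(1) gamma(2)] / det = [(1.7875)(3.9619) - (1.7875)(1.5069)] / 12.50149536 = 4.3883125 / 12.50149536 = 0.351
  phi_hat_2 = [gamma(0) gamma(2) - gamma(1)^2] / det = [(3.9619)(1.5069) - (1.7875)^2] / 12.50149536 = 2.77503086 / 12.50149536 = 0.222
So phi_hat = [0.3510, 0.2220].
Therefore phi_hat_1 = 0.3510.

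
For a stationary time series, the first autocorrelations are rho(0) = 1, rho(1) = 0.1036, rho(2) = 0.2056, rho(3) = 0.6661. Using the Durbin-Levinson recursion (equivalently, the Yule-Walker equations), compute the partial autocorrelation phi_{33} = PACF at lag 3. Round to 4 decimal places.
\phi_{33} = 0.6611

The PACF at lag k is phi_{kk}, the last component of the solution
to the Yule-Walker system G_k phi = r_k where
  (G_k)_{ij} = rho(|i - j|), (r_k)_i = rho(i), i,j = 1..k.
Equivalently, Durbin-Levinson gives phi_{kk} iteratively:
  phi_{11} = rho(1)
  phi_{kk} = [rho(k) - sum_{j=1..k-1} phi_{k-1,j} rho(k-j)]
            / [1 - sum_{j=1..k-1} phi_{k-1,j} rho(j)],
  phi_{k,j} = phi_{k-1,j} - phi_{kk} phi_{k-1,k-j},  j = 1..k-1.
Step k = 1:
  phi_11 = rho(1) = 0.1036.
Step k = 2:
  phi_22 = [rho(2) - phi_11 rho(1)] / [1 - phi_11 rho(1)] = [0.2056 - (0.1036)(0.1036)] / [1 - (0.1036)(0.1036)]
         = 0.19486704 / 0.98926704 = 0.196981.
  Update: phi_21 = phi_11 - phi_22 phi_11 = 0.1036 - (0.196981)(0.1036) = 0.083193.
Step k = 3:
  phi_33 = [rho(3) - phi_21 rho(2) - phi_22 rho(1)] / [1 - phi_21 rho(1) - phi_22 rho(2)]
    numerator   = 0.6661 - (0.083193)(0.2056) - (0.196981)(0.1036) = 0.62858832
    denominator = 1 - (0.083193)(0.1036) - (0.196981)(0.2056) = 0.95088189
  phi_33 = 0.62858832 / 0.95088189 = 0.6611.
Therefore phi_{33} = 0.6611.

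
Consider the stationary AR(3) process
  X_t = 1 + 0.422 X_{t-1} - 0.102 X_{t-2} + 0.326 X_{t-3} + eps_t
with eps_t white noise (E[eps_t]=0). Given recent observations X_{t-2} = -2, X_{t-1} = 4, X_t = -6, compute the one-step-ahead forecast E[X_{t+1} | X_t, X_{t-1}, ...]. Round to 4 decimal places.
E[X_{t+1} \mid \mathcal F_t] = -2.5920

For an AR(p) model X_t = c + sum_i phi_i X_{t-i} + eps_t, the
one-step-ahead conditional mean is
  E[X_{t+1} | X_t, ...] = c + sum_i phi_i X_{t+1-i}.
Substitute known values:
  E[X_{t+1} | ...] = 1 + (0.422) * (-6) + (-0.102) * (4) + (0.326) * (-2)
                   = -2.5920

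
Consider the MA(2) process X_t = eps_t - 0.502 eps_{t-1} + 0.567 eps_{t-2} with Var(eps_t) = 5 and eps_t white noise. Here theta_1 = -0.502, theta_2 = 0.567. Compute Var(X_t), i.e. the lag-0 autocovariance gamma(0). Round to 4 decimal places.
\gamma(0) = 7.8675

For an MA(q) process X_t = eps_t + sum_i theta_i eps_{t-i} with
Var(eps_t) = sigma^2, the variance is
  gamma(0) = sigma^2 * (1 + sum_i theta_i^2).
  sum_i theta_i^2 = (-0.502)^2 + (0.567)^2 = 0.252004 + 0.321489 = 0.573493.
  gamma(0) = 5 * (1 + 0.573493) = 5 * 1.573493 = 7.867465, which rounds to 7.8675.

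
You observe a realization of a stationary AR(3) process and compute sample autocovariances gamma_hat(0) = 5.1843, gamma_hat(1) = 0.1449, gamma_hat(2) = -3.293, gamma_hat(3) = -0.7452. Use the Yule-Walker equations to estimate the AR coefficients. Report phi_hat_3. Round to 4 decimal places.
\hat\phi_{3} = -0.1630

The Yule-Walker equations for an AR(p) process read, in matrix form,
  Gamma_p phi = r_p,   with   (Gamma_p)_{ij} = gamma(|i - j|),
                       (r_p)_i = gamma(i),   i,j = 1..p.
Substitute the sample gammas (Toeplitz matrix and right-hand side of size 3):
  Gamma_p = [[5.1843, 0.1449, -3.293], [0.1449, 5.1843, 0.1449], [-3.293, 0.1449, 5.1843]]
  r_p     = [0.1449, -3.293, -0.7452]
Written out (R1..R3):
  (R1) 5.1843 phi_1 + 0.1449 phi_2 - 3.293 phi_3 = 0.1449
  (R2) 0.1449 phi_1 + 5.1843 phi_2 + 0.1449 phi_3 = -3.293
  (R3) -3.293 phi_1 + 0.1449 phi_2 + 5.1843 phi_3 = -0.7452
Gaussian elimination:
  R2 <- R2 - (0.1449/5.1843) R1 = R2 - (0.02795) R1:  5.18025 phi_2 + 0.236939 phi_3 = -3.29705
  R3 <- R3 - (-3.293/5.1843) R1 = R3 - (-0.635187) R1:  0.236939 phi_2 + 3.092629 phi_3 = -0.653161
  R3 <- R3 - (0.236939/5.18025) R2 = R3 - (0.045739) R2:  3.081792 phi_3 = -0.502358
Back-substitution:
  phi_hat_3 = -0.502358 / 3.081792 = -0.163008
  phi_hat_2 = (-3.29705 - (0.236939)(-0.163008)) / 5.18025 = -0.62901
  phi_hat_1 = (0.1449 - (0.1449)(-0.62901) - (-3.293)(-0.163008)) / 5.1843 = -0.05801
So phi_hat = [-0.0580, -0.6290, -0.1630].
Therefore phi_hat_3 = -0.1630.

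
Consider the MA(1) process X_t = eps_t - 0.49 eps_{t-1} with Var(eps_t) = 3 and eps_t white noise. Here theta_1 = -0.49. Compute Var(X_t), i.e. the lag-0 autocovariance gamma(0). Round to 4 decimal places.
\gamma(0) = 3.7203

For an MA(q) process X_t = eps_t + sum_i theta_i eps_{t-i} with
Var(eps_t) = sigma^2, the variance is
  gamma(0) = sigma^2 * (1 + sum_i theta_i^2).
  sum_i theta_i^2 = (-0.49)^2 = 0.2401.
  gamma(0) = 3 * (1 + 0.2401) = 3 * 1.2401 = 3.7203.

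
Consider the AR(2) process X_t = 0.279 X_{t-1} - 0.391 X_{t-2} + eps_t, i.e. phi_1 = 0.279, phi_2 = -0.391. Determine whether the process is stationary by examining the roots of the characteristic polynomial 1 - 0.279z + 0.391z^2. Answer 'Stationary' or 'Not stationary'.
\text{Stationary}

The AR(p) characteristic polynomial is P(z) = 1 - 0.279z + 0.391z^2.
Stationarity requires all roots to lie outside the unit circle, i.e. |z| > 1 for every root.
Set 1 + (-0.279) z + (0.391) z^2 = 0, i.e. a z^2 + b z + c = 0 with a = 0.391, b = -0.279, c = 1.
Discriminant D = b^2 - 4ac = (-0.279)^2 - 4*(0.391)*1 = 0.077841 - (1.564) = -1.486159.
D < 0, so the roots are the complex-conjugate pair z = (-b +/- i sqrt(-D)) / (2a) = 0.3568 +/- 1.5589i.
For a conjugate pair |z|^2 = z * conj(z) = (product of roots) = c/a = 1/(0.391) = 2.557545, so |z| = sqrt(2.557545) = 1.5992 for both roots.
Moduli of all roots: 1.5992, 1.5992.
All moduli strictly greater than 1? Yes.
Verdict: Stationary.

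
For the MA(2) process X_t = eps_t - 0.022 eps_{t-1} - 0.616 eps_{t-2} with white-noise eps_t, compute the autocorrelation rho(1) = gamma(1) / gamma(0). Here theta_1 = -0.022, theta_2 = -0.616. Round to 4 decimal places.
\rho(1) = -0.0061

For an MA(q) process with theta_0 = 1, the autocovariance is
  gamma(k) = sigma^2 * sum_{i=0..q-k} theta_i * theta_{i+k},
and rho(k) = gamma(k) / gamma(0). Sigma^2 cancels.
  numerator   = (1)*(-0.022) + (-0.022)*(-0.616) = -0.008448.
  denominator = (1)^2 + (-0.022)^2 + (-0.616)^2 = 1.37994.
  rho(1) = -0.008448 / 1.37994 = -0.0061.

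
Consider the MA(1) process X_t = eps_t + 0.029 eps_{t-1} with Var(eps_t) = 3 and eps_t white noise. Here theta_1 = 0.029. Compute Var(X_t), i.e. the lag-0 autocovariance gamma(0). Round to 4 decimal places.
\gamma(0) = 3.0025

For an MA(q) process X_t = eps_t + sum_i theta_i eps_{t-i} with
Var(eps_t) = sigma^2, the variance is
  gamma(0) = sigma^2 * (1 + sum_i theta_i^2).
  sum_i theta_i^2 = (0.029)^2 = 0.000841.
  gamma(0) = 3 * (1 + 0.000841) = 3 * 1.000841 = 3.002523, which rounds to 3.0025.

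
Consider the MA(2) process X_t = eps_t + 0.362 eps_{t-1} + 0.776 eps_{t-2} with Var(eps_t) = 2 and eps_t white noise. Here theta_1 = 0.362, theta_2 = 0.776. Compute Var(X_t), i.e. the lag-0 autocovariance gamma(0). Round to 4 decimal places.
\gamma(0) = 3.4664

For an MA(q) process X_t = eps_t + sum_i theta_i eps_{t-i} with
Var(eps_t) = sigma^2, the variance is
  gamma(0) = sigma^2 * (1 + sum_i theta_i^2).
  sum_i theta_i^2 = (0.362)^2 + (0.776)^2 = 0.131044 + 0.602176 = 0.73322.
  gamma(0) = 2 * (1 + 0.73322) = 2 * 1.73322 = 3.46644, which rounds to 3.4664.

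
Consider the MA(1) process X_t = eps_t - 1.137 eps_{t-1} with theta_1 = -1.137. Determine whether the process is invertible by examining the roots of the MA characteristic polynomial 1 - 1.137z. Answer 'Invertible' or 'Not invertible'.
\text{Not invertible}

The MA(q) characteristic polynomial is P(z) = 1 - 1.137z.
Invertibility requires all roots to lie outside the unit circle, i.e. |z| > 1 for every root.
This is linear in z: 1 + (-1.137) z = 0  =>  z = -1/(-1.137) = 0.879507,  |z| = 0.879507.
Moduli of all roots: 0.8795.
All moduli strictly greater than 1? No.
Verdict: Not invertible.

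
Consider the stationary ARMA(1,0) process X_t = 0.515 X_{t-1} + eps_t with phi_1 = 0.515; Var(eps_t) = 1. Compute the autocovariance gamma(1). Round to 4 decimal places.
\gamma(1) = 0.7009

Multiply the model equation by X_{t-k} and take expectations. With theta_0 = psi_0 = 1 and psi_j the MA(infinity) weights, this gives
  gamma(k) - sum_i phi_i gamma(k-i) = c_k,
  c_k = sigma^2 * sum_{j=k..q} theta_j psi_{j-k}   (c_k = 0 for k > q),
using gamma(-m) = gamma(m).
Pure AR (q = 0): c_0 = sigma^2 = 1, c_k = 0 for k >= 1.
Equations for k = 0 and k = 1 (AR order 1):
  gamma(0) = phi_1 gamma(1) + c_0
  gamma(1) = phi_1 gamma(0) + c_1
Substituting the second into the first: gamma(0) (1 - phi_1^2) = c_0 + phi_1 c_1, so
  gamma(0) = c_0 / (1 - phi_1^2) = 1 / (1 - (0.515)^2) = 1 / 0.734775 = 1.360961.
  gamma(1) = phi_1 gamma(0) = (0.515)(1.360961) = 0.700895.
Therefore gamma(1) = 0.7009 (to 4 decimal places).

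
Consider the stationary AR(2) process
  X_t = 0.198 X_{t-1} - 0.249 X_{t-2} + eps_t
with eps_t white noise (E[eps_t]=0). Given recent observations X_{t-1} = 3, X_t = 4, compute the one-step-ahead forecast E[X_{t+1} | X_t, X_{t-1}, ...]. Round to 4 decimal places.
E[X_{t+1} \mid \mathcal F_t] = 0.0450

For an AR(p) model X_t = c + sum_i phi_i X_{t-i} + eps_t, the
one-step-ahead conditional mean is
  E[X_{t+1} | X_t, ...] = c + sum_i phi_i X_{t+1-i}.
Substitute known values:
  E[X_{t+1} | ...] = (0.198) * (4) + (-0.249) * (3)
                   = 0.0450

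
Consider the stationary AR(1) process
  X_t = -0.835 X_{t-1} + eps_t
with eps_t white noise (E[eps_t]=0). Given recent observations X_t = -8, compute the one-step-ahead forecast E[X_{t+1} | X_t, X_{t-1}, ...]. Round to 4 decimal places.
E[X_{t+1} \mid \mathcal F_t] = 6.6800

For an AR(p) model X_t = c + sum_i phi_i X_{t-i} + eps_t, the
one-step-ahead conditional mean is
  E[X_{t+1} | X_t, ...] = c + sum_i phi_i X_{t+1-i}.
Substitute known values:
  E[X_{t+1} | ...] = (-0.835) * (-8)
                   = 6.6800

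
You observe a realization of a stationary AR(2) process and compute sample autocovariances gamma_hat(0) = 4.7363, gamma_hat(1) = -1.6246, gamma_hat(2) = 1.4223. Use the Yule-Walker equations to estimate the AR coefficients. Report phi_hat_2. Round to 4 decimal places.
\hat\phi_{2} = 0.2070

The Yule-Walker equations for an AR(p) process read, in matrix form,
  Gamma_p phi = r_p,   with   (Gamma_p)_{ij} = gamma(|i - j|),
                       (r_p)_i = gamma(i),   i,j = 1..p.
Substitute the sample gammas (Toeplitz matrix and right-hand side of size 2):
  Gamma_p = [[4.7363, -1.6246], [-1.6246, 4.7363]]
  r_p     = [-1.6246, 1.4223]
Written out:
  4.7363 phi_1 - 1.6246 phi_2 = -1.6246
  -1.6246 phi_1 + 4.7363 phi_2 = 1.4223
Solve by Cramer's rule:
  det = gamma(0)^2 - gamma(1)^2 = (4.7363)^2 - (-1.6246)^2 = 22.43253769 - 2.63932516 = 19.79321253
  phi_hat_1 = [gamma(1) gamma(0) - gamma(1) gamma(2)] / det = [(-1.6246)(4.7363) - (-1.6246)(1.4223)] / 19.79321253 = -5.3839244 / 19.79321253 = -0.272
  phi_hat_2 = [gamma(0) gamma(2) - gamma(1)^2] / det = [(4.7363)(1.4223) - (-1.6246)^2] / 19.79321253 = 4.09711433 / 19.79321253 = 0.207
So phi_hat = [-0.2720, 0.2070].
Therefore phi_hat_2 = 0.2070.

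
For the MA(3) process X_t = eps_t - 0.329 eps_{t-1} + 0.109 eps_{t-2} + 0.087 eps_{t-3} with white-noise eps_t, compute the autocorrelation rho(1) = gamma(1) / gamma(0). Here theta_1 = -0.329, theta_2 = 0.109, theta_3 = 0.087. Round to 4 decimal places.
\rho(1) = -0.3151

For an MA(q) process with theta_0 = 1, the autocovariance is
  gamma(k) = sigma^2 * sum_{i=0..q-k} theta_i * theta_{i+k},
and rho(k) = gamma(k) / gamma(0). Sigma^2 cancels.
  numerator   = (1)*(-0.329) + (-0.329)*(0.109) + (0.109)*(0.087) = -0.355378.
  denominator = (1)^2 + (-0.329)^2 + (0.109)^2 + (0.087)^2 = 1.127691.
  rho(1) = -0.355378 / 1.127691 = -0.3151.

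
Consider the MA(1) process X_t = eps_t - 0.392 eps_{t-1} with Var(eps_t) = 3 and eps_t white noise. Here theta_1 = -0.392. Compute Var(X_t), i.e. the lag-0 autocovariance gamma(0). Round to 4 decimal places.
\gamma(0) = 3.4610

For an MA(q) process X_t = eps_t + sum_i theta_i eps_{t-i} with
Var(eps_t) = sigma^2, the variance is
  gamma(0) = sigma^2 * (1 + sum_i theta_i^2).
  sum_i theta_i^2 = (-0.392)^2 = 0.153664.
  gamma(0) = 3 * (1 + 0.153664) = 3 * 1.153664 = 3.460992, which rounds to 3.4610.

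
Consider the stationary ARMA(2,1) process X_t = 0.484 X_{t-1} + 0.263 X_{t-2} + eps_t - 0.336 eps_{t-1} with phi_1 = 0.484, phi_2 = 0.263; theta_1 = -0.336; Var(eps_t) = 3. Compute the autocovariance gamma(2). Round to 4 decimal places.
\gamma(2) = 1.5486

Multiply the model equation by X_{t-k} and take expectations. With theta_0 = psi_0 = 1 and psi_j the MA(infinity) weights, this gives
  gamma(k) - sum_i phi_i gamma(k-i) = c_k,
  c_k = sigma^2 * sum_{j=k..q} theta_j psi_{j-k}   (c_k = 0 for k > q),
using gamma(-m) = gamma(m).
psi-weights needed (psi_j = theta_j + sum_i phi_i psi_{j-i}):
  psi_1 = theta_1 + phi_1 = -0.336 + (0.484) = 0.148
Right-hand sides:
  c_0 = sigma^2 (1 + theta_1 psi_1) = 3 * (1 + (-0.336)(0.148)) = 3 * 0.950272 = 2.850816
  c_1 = sigma^2 theta_1 = 3 * (-0.336) = -1.008
  c_2 = 0
Equations for k = 0, 1, 2 (AR order 2, c_2 = 0):
  (E0) gamma(0) = phi_1 gamma(1) + phi_2 gamma(2) + c_0
  (E1) gamma(1) = phi_1 gamma(0) + phi_2 gamma(1) + c_1
  (E2) gamma(2) = phi_1 gamma(1) + phi_2 gamma(0)
From (E1): gamma(1) = A gamma(0) + B with
  A = phi_1 / (1 - phi_2) = 0.484 / 0.737 = 0.656716,   B = c_1 / (1 - phi_2) = -1.008 / 0.737 = -1.367707.
Insert (E2) into (E0): gamma(0) (1 - phi_2^2) = phi_1 (1 + phi_2) gamma(1) + c_0.
  phi_1 (1 + phi_2) = (0.484)(1.263) = 0.611292,   1 - phi_2^2 = 0.930831.
Replace gamma(1) by A gamma(0) + B and collect gamma(0):
  gamma(0) [0.930831 - (0.611292)(0.656716)] = (0.611292)(-1.367707) + 2.850816
  gamma(0) * 0.529386 = 2.014748
  gamma(0) = 2.014748 / 0.529386 = 3.805823.
  gamma(1) = A gamma(0) + B = (0.656716)(3.805823) + (-1.367707) = 1.13164.
  gamma(2) = phi_1 gamma(1) + phi_2 gamma(0) = (0.484)(1.13164) + (0.263)(3.805823) = 1.548645.
Therefore gamma(2) = 1.5486 (to 4 decimal places).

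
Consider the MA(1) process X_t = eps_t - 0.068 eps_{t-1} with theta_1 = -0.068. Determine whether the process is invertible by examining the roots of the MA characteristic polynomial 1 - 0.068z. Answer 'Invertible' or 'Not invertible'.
\text{Invertible}

The MA(q) characteristic polynomial is P(z) = 1 - 0.068z.
Invertibility requires all roots to lie outside the unit circle, i.e. |z| > 1 for every root.
This is linear in z: 1 + (-0.068) z = 0  =>  z = -1/(-0.068) = 14.705882,  |z| = 14.705882.
Moduli of all roots: 14.7059.
All moduli strictly greater than 1? Yes.
Verdict: Invertible.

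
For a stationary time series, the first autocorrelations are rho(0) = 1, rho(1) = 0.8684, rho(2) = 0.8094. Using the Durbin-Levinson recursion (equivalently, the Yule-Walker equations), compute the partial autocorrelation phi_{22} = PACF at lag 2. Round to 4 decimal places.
\phi_{22} = 0.2248

The PACF at lag k is phi_{kk}, the last component of the solution
to the Yule-Walker system G_k phi = r_k where
  (G_k)_{ij} = rho(|i - j|), (r_k)_i = rho(i), i,j = 1..k.
Equivalently, Durbin-Levinson gives phi_{kk} iteratively:
  phi_{11} = rho(1)
  phi_{kk} = [rho(k) - sum_{j=1..k-1} phi_{k-1,j} rho(k-j)]
            / [1 - sum_{j=1..k-1} phi_{k-1,j} rho(j)],
  phi_{k,j} = phi_{k-1,j} - phi_{kk} phi_{k-1,k-j},  j = 1..k-1.
Step k = 1:
  phi_11 = rho(1) = 0.8684.
Step k = 2:
  phi_22 = [rho(2) - phi_11 rho(1)] / [1 - phi_11 rho(1)] = [0.8094 - (0.8684)(0.8684)] / [1 - (0.8684)(0.8684)]
         = 0.05528144 / 0.24588144 = 0.2248.
Therefore phi_{22} = 0.2248.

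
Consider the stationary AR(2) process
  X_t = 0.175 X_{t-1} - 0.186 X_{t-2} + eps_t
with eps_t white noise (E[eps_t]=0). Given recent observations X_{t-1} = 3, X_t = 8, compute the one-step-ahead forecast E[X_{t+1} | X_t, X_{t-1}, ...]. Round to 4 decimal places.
E[X_{t+1} \mid \mathcal F_t] = 0.8420

For an AR(p) model X_t = c + sum_i phi_i X_{t-i} + eps_t, the
one-step-ahead conditional mean is
  E[X_{t+1} | X_t, ...] = c + sum_i phi_i X_{t+1-i}.
Substitute known values:
  E[X_{t+1} | ...] = (0.175) * (8) + (-0.186) * (3)
                   = 0.8420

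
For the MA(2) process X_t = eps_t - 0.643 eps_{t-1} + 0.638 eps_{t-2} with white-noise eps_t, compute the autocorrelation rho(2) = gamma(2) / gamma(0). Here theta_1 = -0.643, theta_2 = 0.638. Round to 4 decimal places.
\rho(2) = 0.3505

For an MA(q) process with theta_0 = 1, the autocovariance is
  gamma(k) = sigma^2 * sum_{i=0..q-k} theta_i * theta_{i+k},
and rho(k) = gamma(k) / gamma(0). Sigma^2 cancels.
  numerator   = (1)*(0.638) = 0.638.
  denominator = (1)^2 + (-0.643)^2 + (0.638)^2 = 1.820493.
  rho(2) = 0.638 / 1.820493 = 0.3505.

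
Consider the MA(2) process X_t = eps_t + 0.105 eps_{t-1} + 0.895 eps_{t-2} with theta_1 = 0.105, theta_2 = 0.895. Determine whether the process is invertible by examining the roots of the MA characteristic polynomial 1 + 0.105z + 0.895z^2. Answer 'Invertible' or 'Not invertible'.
\text{Invertible}

The MA(q) characteristic polynomial is P(z) = 1 + 0.105z + 0.895z^2.
Invertibility requires all roots to lie outside the unit circle, i.e. |z| > 1 for every root.
Set 1 + (0.105) z + (0.895) z^2 = 0, i.e. a z^2 + b z + c = 0 with a = 0.895, b = 0.105, c = 1.
Discriminant D = b^2 - 4ac = (0.105)^2 - 4*(0.895)*1 = 0.011025 - (3.58) = -3.568975.
D < 0, so the roots are the complex-conjugate pair z = (-b +/- i sqrt(-D)) / (2a) = -0.0587 +/- 1.0554i.
For a conjugate pair |z|^2 = z * conj(z) = (product of roots) = c/a = 1/(0.895) = 1.117318, so |z| = sqrt(1.117318) = 1.057 for both roots.
Moduli of all roots: 1.0570, 1.0570.
All moduli strictly greater than 1? Yes.
Verdict: Invertible.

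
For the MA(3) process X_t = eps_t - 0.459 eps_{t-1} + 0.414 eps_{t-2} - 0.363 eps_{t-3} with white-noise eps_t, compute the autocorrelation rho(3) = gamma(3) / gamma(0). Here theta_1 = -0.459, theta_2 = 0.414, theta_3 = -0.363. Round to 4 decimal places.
\rho(3) = -0.2398

For an MA(q) process with theta_0 = 1, the autocovariance is
  gamma(k) = sigma^2 * sum_{i=0..q-k} theta_i * theta_{i+k},
and rho(k) = gamma(k) / gamma(0). Sigma^2 cancels.
  numerator   = (1)*(-0.363) = -0.363.
  denominator = (1)^2 + (-0.459)^2 + (0.414)^2 + (-0.363)^2 = 1.513846.
  rho(3) = -0.363 / 1.513846 = -0.2398.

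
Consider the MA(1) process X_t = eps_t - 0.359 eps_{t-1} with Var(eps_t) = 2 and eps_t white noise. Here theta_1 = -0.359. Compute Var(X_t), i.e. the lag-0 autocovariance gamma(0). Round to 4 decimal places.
\gamma(0) = 2.2578

For an MA(q) process X_t = eps_t + sum_i theta_i eps_{t-i} with
Var(eps_t) = sigma^2, the variance is
  gamma(0) = sigma^2 * (1 + sum_i theta_i^2).
  sum_i theta_i^2 = (-0.359)^2 = 0.128881.
  gamma(0) = 2 * (1 + 0.128881) = 2 * 1.128881 = 2.257762, which rounds to 2.2578.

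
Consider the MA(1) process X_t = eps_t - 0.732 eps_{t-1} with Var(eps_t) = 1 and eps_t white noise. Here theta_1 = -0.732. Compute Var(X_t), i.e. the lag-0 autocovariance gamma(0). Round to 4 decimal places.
\gamma(0) = 1.5358

For an MA(q) process X_t = eps_t + sum_i theta_i eps_{t-i} with
Var(eps_t) = sigma^2, the variance is
  gamma(0) = sigma^2 * (1 + sum_i theta_i^2).
  sum_i theta_i^2 = (-0.732)^2 = 0.535824.
  gamma(0) = 1 * (1 + 0.535824) = 1 * 1.535824 = 1.535824, which rounds to 1.5358.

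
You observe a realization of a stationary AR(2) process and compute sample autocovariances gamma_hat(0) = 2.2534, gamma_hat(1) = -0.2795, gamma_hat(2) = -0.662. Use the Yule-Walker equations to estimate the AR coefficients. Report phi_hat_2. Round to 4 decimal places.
\hat\phi_{2} = -0.3140

The Yule-Walker equations for an AR(p) process read, in matrix form,
  Gamma_p phi = r_p,   with   (Gamma_p)_{ij} = gamma(|i - j|),
                       (r_p)_i = gamma(i),   i,j = 1..p.
Substitute the sample gammas (Toeplitz matrix and right-hand side of size 2):
  Gamma_p = [[2.2534, -0.2795], [-0.2795, 2.2534]]
  r_p     = [-0.2795, -0.662]
Written out:
  2.2534 phi_1 - 0.2795 phi_2 = -0.2795
  -0.2795 phi_1 + 2.2534 phi_2 = -0.662
Solve by Cramer's rule:
  det = gamma(0)^2 - gamma(1)^2 = (2.2534)^2 - (-0.2795)^2 = 5.07781156 - 0.07812025 = 4.99969131
  phi_hat_1 = [gamma(1) gamma(0) - gamma(1) gamma(2)] / det = [(-0.2795)(2.2534) - (-0.2795)(-0.662)] / 4.99969131 = -0.8148543 / 4.99969131 = -0.163
  phi_hat_2 = [gamma(0) gamma(2) - gamma(1)^2] / det = [(2.2534)(-0.662) - (-0.2795)^2] / 4.99969131 = -1.56987105 / 4.99969131 = -0.314
So phi_hat = [-0.1630, -0.3140].
Therefore phi_hat_2 = -0.3140.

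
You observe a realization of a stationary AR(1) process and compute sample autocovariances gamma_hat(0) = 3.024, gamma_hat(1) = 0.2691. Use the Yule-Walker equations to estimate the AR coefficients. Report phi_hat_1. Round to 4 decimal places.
\hat\phi_{1} = 0.0890

The Yule-Walker equations for an AR(p) process read, in matrix form,
  Gamma_p phi = r_p,   with   (Gamma_p)_{ij} = gamma(|i - j|),
                       (r_p)_i = gamma(i),   i,j = 1..p.
Substitute the sample gammas (Toeplitz matrix and right-hand side of size 1):
  Gamma_p = [[3.024]]
  r_p     = [0.2691]
With p = 1 this is the single equation gamma(0) phi_1 = gamma(1):
  phi_hat_1 = gamma(1) / gamma(0) = 0.2691 / 3.024 = 0.0890.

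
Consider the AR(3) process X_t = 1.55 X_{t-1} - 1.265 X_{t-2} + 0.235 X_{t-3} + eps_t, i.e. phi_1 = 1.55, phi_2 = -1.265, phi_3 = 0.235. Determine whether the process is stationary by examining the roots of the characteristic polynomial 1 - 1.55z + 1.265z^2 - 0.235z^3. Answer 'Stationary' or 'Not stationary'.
\text{Stationary}

The AR(p) characteristic polynomial is P(z) = 1 - 1.55z + 1.265z^2 - 0.235z^3.
Stationarity requires all roots to lie outside the unit circle, i.e. |z| > 1 for every root.
Degree 3: look for a simple real root z0 first, then factor out (1 - z/z0) and solve the remaining quadratic.
Testing z0 = 4: P(4) = 1 + (-1.55)(4) + (1.265)(4)^2 + (-0.235)(4)^3
  = 1 + (-6.2) + (20.24) + (-15.04) = 0.  So z_0 = 4 is a root, |z_0| = 4.
Divide out the factor (1 - 0.25 z) = (1 - z/z0) (since 1/z0 = 0.25):
  P(z) = (1 - 0.25 z)(1 + (-1.3) z + (0.94) z^2)
  [check: z-coef -1.3 - (0.25) = -1.55; z^2-coef 0.94 - (0.25)(-1.3) = 1.265; z^3-coef -(0.25)(0.94) = -0.235.]
Remaining roots from the quadratic factor 1 + (-1.3) z + (0.94) z^2:
  Set 1 + (-1.3) z + (0.94) z^2 = 0, i.e. a z^2 + b z + c = 0 with a = 0.94, b = -1.3, c = 1.
  Discriminant D = b^2 - 4ac = (-1.3)^2 - 4*(0.94)*1 = 1.69 - (3.76) = -2.07.
  D < 0, so the roots are the complex-conjugate pair z = (-b +/- i sqrt(-D)) / (2a) = 0.6915 +/- 0.7653i.
  For a conjugate pair |z|^2 = z * conj(z) = (product of roots) = c/a = 1/(0.94) = 1.06383, so |z| = sqrt(1.06383) = 1.0314 for both roots.
Moduli of all roots: 4.0000, 1.0314, 1.0314.
All moduli strictly greater than 1? Yes.
Verdict: Stationary.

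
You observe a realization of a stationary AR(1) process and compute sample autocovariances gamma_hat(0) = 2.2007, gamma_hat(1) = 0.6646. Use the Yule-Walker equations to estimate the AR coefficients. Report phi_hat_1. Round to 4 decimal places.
\hat\phi_{1} = 0.3020

The Yule-Walker equations for an AR(p) process read, in matrix form,
  Gamma_p phi = r_p,   with   (Gamma_p)_{ij} = gamma(|i - j|),
                       (r_p)_i = gamma(i),   i,j = 1..p.
Substitute the sample gammas (Toeplitz matrix and right-hand side of size 1):
  Gamma_p = [[2.2007]]
  r_p     = [0.6646]
With p = 1 this is the single equation gamma(0) phi_1 = gamma(1):
  phi_hat_1 = gamma(1) / gamma(0) = 0.6646 / 2.2007 = 0.3020.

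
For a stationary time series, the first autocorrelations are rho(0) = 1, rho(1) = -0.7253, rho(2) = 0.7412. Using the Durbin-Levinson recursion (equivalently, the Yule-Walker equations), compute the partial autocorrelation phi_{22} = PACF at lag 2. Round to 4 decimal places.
\phi_{22} = 0.4539

The PACF at lag k is phi_{kk}, the last component of the solution
to the Yule-Walker system G_k phi = r_k where
  (G_k)_{ij} = rho(|i - j|), (r_k)_i = rho(i), i,j = 1..k.
Equivalently, Durbin-Levinson gives phi_{kk} iteratively:
  phi_{11} = rho(1)
  phi_{kk} = [rho(k) - sum_{j=1..k-1} phi_{k-1,j} rho(k-j)]
            / [1 - sum_{j=1..k-1} phi_{k-1,j} rho(j)],
  phi_{k,j} = phi_{k-1,j} - phi_{kk} phi_{k-1,k-j},  j = 1..k-1.
Step k = 1:
  phi_11 = rho(1) = -0.7253.
Step k = 2:
  phi_22 = [rho(2) - phi_11 rho(1)] / [1 - phi_11 rho(1)] = [0.7412 - (-0.7253)(-0.7253)] / [1 - (-0.7253)(-0.7253)]
         = 0.21513991 / 0.47393991 = 0.4539.
Therefore phi_{22} = 0.4539.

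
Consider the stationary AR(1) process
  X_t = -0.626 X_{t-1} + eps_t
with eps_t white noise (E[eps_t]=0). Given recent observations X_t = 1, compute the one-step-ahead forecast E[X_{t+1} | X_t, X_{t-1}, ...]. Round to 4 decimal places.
E[X_{t+1} \mid \mathcal F_t] = -0.6260

For an AR(p) model X_t = c + sum_i phi_i X_{t-i} + eps_t, the
one-step-ahead conditional mean is
  E[X_{t+1} | X_t, ...] = c + sum_i phi_i X_{t+1-i}.
Substitute known values:
  E[X_{t+1} | ...] = (-0.626) * (1)
                   = -0.6260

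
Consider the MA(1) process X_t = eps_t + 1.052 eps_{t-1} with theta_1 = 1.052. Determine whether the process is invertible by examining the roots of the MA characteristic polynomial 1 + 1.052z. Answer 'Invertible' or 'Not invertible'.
\text{Not invertible}

The MA(q) characteristic polynomial is P(z) = 1 + 1.052z.
Invertibility requires all roots to lie outside the unit circle, i.e. |z| > 1 for every root.
This is linear in z: 1 + (1.052) z = 0  =>  z = -1/(1.052) = -0.95057,  |z| = 0.95057.
Moduli of all roots: 0.9506.
All moduli strictly greater than 1? No.
Verdict: Not invertible.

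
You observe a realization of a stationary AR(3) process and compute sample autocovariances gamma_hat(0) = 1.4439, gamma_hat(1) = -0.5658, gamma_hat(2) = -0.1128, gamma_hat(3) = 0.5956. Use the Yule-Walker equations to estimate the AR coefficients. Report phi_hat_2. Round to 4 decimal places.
\hat\phi_{2} = -0.1040

The Yule-Walker equations for an AR(p) process read, in matrix form,
  Gamma_p phi = r_p,   with   (Gamma_p)_{ij} = gamma(|i - j|),
                       (r_p)_i = gamma(i),   i,j = 1..p.
Substitute the sample gammas (Toeplitz matrix and right-hand side of size 3):
  Gamma_p = [[1.4439, -0.5658, -0.1128], [-0.5658, 1.4439, -0.5658], [-0.1128, -0.5658, 1.4439]]
  r_p     = [-0.5658, -0.1128, 0.5956]
Written out (R1..R3):
  (R1) 1.4439 phi_1 - 0.5658 phi_2 - 0.1128 phi_3 = -0.5658
  (R2) -0.5658 phi_1 + 1.4439 phi_2 - 0.5658 phi_3 = -0.1128
  (R3) -0.1128 phi_1 - 0.5658 phi_2 + 1.4439 phi_3 = 0.5956
Gaussian elimination:
  R2 <- R2 - (-0.5658/1.4439) R1 = R2 - (-0.391855) R1:  1.222188 phi_2 - 0.610001 phi_3 = -0.334512
  R3 <- R3 - (-0.1128/1.4439) R1 = R3 - (-0.078122) R1:  -0.610001 phi_2 + 1.435088 phi_3 = 0.551399
  R3 <- R3 - (-0.610001/1.222188) R2 = R3 - (-0.499106) R2:  1.130633 phi_3 = 0.384442
Back-substitution:
  phi_hat_3 = 0.384442 / 1.130633 = 0.340024
  phi_hat_2 = (-0.334512 - (-0.610001)(0.340024)) / 1.222188 = -0.103991
  phi_hat_1 = (-0.5658 - (-0.5658)(-0.103991) - (-0.1128)(0.340024)) / 1.4439 = -0.406042
So phi_hat = [-0.4060, -0.1040, 0.3400].
Therefore phi_hat_2 = -0.1040.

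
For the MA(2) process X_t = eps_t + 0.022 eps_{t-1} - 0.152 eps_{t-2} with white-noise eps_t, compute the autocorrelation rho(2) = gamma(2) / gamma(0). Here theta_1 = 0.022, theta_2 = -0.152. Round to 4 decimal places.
\rho(2) = -0.1485

For an MA(q) process with theta_0 = 1, the autocovariance is
  gamma(k) = sigma^2 * sum_{i=0..q-k} theta_i * theta_{i+k},
and rho(k) = gamma(k) / gamma(0). Sigma^2 cancels.
  numerator   = (1)*(-0.152) = -0.152.
  denominator = (1)^2 + (0.022)^2 + (-0.152)^2 = 1.023588.
  rho(2) = -0.152 / 1.023588 = -0.1485.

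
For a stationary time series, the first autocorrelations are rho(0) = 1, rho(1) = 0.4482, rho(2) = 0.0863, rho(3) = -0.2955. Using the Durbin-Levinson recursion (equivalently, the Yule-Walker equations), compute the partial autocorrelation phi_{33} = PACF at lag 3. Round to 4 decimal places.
\phi_{33} = -0.3519

The PACF at lag k is phi_{kk}, the last component of the solution
to the Yule-Walker system G_k phi = r_k where
  (G_k)_{ij} = rho(|i - j|), (r_k)_i = rho(i), i,j = 1..k.
Equivalently, Durbin-Levinson gives phi_{kk} iteratively:
  phi_{11} = rho(1)
  phi_{kk} = [rho(k) - sum_{j=1..k-1} phi_{k-1,j} rho(k-j)]
            / [1 - sum_{j=1..k-1} phi_{k-1,j} rho(j)],
  phi_{k,j} = phi_{k-1,j} - phi_{kk} phi_{k-1,k-j},  j = 1..k-1.
Step k = 1:
  phi_11 = rho(1) = 0.4482.
Step k = 2:
  phi_22 = [rho(2) - phi_11 rho(1)] / [1 - phi_11 rho(1)] = [0.0863 - (0.4482)(0.4482)] / [1 - (0.4482)(0.4482)]
         = -0.11458324 / 0.79911676 = -0.143387.
  Update: phi_21 = phi_11 - phi_22 phi_11 = 0.4482 - (-0.143387)(0.4482) = 0.512466.
Step k = 3:
  phi_33 = [rho(3) - phi_21 rho(2) - phi_22 rho(1)] / [1 - phi_21 rho(1) - phi_22 rho(2)]
    numerator   = -0.2955 - (0.512466)(0.0863) - (-0.143387)(0.4482) = -0.27545962
    denominator = 1 - (0.512466)(0.4482) - (-0.143387)(0.0863) = 0.78268697
  phi_33 = -0.27545962 / 0.78268697 = -0.3519.
Therefore phi_{33} = -0.3519.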